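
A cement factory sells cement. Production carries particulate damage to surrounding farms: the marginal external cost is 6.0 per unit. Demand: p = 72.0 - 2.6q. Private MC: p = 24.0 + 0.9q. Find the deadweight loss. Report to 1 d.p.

DWL = 5.1

Market equilibrium (private): 24.0 + 0.9q = 72.0 - 2.6q → q_m = 13.7143.
Social marginal cost = private MC + MEC = 30.0 + 0.9q.
Set SMC = demand: 30.0 + 0.9q = 72.0 - 2.6q → q* = 12.0000.
Height of the DWL triangle at q_m is SMC(q_m) − demand(q_m) = MEC(q_m) = 6.0000.
DWL = ½ × 1.7143 × 6.0000 = 5.1429.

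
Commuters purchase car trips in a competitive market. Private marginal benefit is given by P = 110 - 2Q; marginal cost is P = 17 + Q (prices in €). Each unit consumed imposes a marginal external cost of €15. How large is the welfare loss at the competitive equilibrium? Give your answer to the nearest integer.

DWL = €38

Market equilibrium (private): 17 + Q = 110 - 2Q → Q_m = 31.0000.
Social marginal benefit = demand − MEC = 95 - 2Q.
Set SMB = MC: 95 - 2Q = 17 + Q → Q* = 26.0000.
The loss is the area between SMB and MC from Q* to Q_m; with linear curves that's a triangle of height MEC(Q_m).
DWL = ½ × 5.0000 × 15.0000 = 37.5000.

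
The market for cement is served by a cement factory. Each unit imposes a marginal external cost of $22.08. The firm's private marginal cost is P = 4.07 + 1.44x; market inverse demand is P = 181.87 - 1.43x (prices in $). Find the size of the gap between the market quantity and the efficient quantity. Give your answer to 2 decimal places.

7.69 units

Market equilibrium (private): 4.07 + 1.44x = 181.87 - 1.43x → x_m = 61.9512.
Social marginal cost = private MC + MEC = 26.15 + 1.44x.
Set SMC = demand: 26.15 + 1.44x = 181.87 - 1.43x → x* = 54.2578.
Gap = |61.9512 − 54.2578| = 7.6934.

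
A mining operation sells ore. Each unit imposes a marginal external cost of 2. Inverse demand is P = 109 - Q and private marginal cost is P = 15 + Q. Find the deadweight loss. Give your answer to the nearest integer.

DWL = 1

Market equilibrium (private): 15 + Q = 109 - Q → Q_m = 47.0000.
Social marginal cost = private MC + MEC = 17 + Q.
Set SMC = demand: 17 + Q = 109 - Q → Q* = 46.0000.
Height of the DWL triangle at Q_m is SMC(Q_m) − demand(Q_m) = MEC(Q_m) = 2.0000.
DWL = ½ × 1.0000 × 2.0000 = 1.0000.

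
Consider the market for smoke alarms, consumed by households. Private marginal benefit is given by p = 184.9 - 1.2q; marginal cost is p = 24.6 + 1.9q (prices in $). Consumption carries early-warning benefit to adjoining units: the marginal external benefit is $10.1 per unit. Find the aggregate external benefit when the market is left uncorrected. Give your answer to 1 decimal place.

Market equilibrium (private): 24.6 + 1.9q = 184.9 - 1.2q → q_m = 51.7097.
Total external benefit = MEB × q_m = 10.1 × 51.7097 = 522.2680.

$522.3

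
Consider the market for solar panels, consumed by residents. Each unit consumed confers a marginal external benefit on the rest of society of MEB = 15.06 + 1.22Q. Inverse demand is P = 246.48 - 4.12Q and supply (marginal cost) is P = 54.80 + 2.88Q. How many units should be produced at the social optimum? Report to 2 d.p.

Social marginal benefit = demand + MEB = 261.54 - 2.90Q.
Set SMB = MC: 261.54 - 2.90Q = 54.80 + 2.88Q → Q* = 35.7682.

Q* = 35.77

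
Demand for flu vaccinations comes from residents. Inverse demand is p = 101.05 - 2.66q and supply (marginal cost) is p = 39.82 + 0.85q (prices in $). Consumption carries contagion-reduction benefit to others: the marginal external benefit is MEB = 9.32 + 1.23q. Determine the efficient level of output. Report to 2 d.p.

Social marginal benefit = demand + MEB = 110.37 - 1.43q.
Set SMB = MC: 110.37 - 1.43q = 39.82 + 0.85q → q* = 30.9430.

q* = 30.94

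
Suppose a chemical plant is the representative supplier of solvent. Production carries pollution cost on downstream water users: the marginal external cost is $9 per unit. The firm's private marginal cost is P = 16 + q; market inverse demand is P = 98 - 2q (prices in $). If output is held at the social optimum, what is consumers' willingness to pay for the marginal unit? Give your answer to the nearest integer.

Social marginal cost = private MC + MEC = 25 + q.
Set SMC = demand: 25 + q = 98 - 2q → q* = 24.3333.
Consumer price on the demand curve at q*: 98 − 2×24.3333 = 49.3334.

P = $49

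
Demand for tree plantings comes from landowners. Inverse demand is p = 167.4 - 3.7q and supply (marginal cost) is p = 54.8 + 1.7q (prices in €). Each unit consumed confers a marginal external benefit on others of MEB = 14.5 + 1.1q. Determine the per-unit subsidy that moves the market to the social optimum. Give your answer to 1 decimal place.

subsidy = €47.0 per unit

Social marginal benefit = demand + MEB = 181.9 - 2.6q.
Set SMB = MC: 181.9 - 2.6q = 54.8 + 1.7q → q* = 29.5581.
The Pigouvian subsidy equals MEB at q*: 14.5 + 1.1×29.5581 = 47.0139.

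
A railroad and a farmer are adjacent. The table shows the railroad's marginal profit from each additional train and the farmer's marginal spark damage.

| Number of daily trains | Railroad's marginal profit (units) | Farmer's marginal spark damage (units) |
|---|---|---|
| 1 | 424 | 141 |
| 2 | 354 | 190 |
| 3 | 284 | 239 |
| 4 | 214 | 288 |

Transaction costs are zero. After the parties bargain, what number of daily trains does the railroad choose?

Bargaining reaches the level where marginal profit last exceeds marginal spark damage.
That holds through level 3 (284 ≥ 239) but not at 4 (214 < 288).

3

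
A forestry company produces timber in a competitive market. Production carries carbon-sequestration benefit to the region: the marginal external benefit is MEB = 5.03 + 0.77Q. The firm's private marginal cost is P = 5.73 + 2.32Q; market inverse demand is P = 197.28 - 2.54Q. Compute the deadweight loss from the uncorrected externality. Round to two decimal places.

Market equilibrium (private): 5.73 + 2.32Q = 197.28 - 2.54Q → Q_m = 39.4136.
Social marginal cost = private MC − MEB = 0.70 + 1.55Q.
Set SMC = demand: 0.70 + 1.55Q = 197.28 - 2.54Q → Q* = 48.0636.
The welfare-loss triangle has base |Q_m − Q*| and height MEB(Q_m) (the vertical gap between SMC and demand is zero at Q* and MEB at Q_m).
DWL = ½ × 8.6500 × 35.3785 = 153.0120.

DWL = 153.01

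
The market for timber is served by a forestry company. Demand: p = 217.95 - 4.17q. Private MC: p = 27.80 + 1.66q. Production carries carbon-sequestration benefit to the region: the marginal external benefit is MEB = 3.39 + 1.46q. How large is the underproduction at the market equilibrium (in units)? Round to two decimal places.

11.67 units

Market equilibrium (private): 27.80 + 1.66q = 217.95 - 4.17q → q_m = 32.6158.
Social marginal cost = private MC − MEB = 24.41 + 0.20q.
Set SMC = demand: 24.41 + 0.20q = 217.95 - 4.17q → q* = 44.2883.
Gap = |32.6158 − 44.2883| = 11.6725.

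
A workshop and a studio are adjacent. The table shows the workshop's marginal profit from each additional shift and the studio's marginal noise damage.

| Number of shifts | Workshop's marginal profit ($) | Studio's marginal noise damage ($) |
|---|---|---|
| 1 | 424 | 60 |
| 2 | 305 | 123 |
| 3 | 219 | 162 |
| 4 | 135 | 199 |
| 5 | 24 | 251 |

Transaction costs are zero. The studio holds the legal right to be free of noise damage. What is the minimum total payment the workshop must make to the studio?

Efficient level: marginal profit ≥ marginal noise damage through level 3, so k* = 3.
With the studio holding the right, the workshop must at least compensate total damage at k*: 60 + 123 + 162 = 345.

$345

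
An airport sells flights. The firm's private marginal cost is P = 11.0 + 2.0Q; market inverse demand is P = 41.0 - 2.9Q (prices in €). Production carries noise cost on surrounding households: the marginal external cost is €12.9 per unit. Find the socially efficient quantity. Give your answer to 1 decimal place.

Social marginal cost = private MC + MEC = 23.9 + 2.0Q.
Set SMC = demand: 23.9 + 2.0Q = 41.0 - 2.9Q → Q* = 3.4898.

Q* = 3.5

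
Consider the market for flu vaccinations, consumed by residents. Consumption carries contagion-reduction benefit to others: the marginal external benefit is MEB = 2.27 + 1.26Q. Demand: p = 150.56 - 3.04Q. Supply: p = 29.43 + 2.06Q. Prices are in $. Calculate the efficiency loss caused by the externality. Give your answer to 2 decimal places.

DWL = $134.97

Market equilibrium (private): 29.43 + 2.06Q = 150.56 - 3.04Q → Q_m = 23.7510.
Social marginal benefit = demand + MEB = 152.83 - 1.78Q.
Set SMB = MC: 152.83 - 1.78Q = 29.43 + 2.06Q → Q* = 32.1354.
Between Q* and Q_m the wedge SMB − MC runs linearly from 0 to MEB(Q_m), so the loss is a triangle.
DWL = ½ × 8.3844 × 32.1962 = 134.9729.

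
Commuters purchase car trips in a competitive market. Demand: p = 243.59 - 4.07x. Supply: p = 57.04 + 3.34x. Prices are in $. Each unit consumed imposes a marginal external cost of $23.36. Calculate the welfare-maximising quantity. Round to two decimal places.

Social marginal benefit = demand − MEC = 220.23 - 4.07x.
Set SMB = MC: 220.23 - 4.07x = 57.04 + 3.34x → x* = 22.0229.

x* = 22.02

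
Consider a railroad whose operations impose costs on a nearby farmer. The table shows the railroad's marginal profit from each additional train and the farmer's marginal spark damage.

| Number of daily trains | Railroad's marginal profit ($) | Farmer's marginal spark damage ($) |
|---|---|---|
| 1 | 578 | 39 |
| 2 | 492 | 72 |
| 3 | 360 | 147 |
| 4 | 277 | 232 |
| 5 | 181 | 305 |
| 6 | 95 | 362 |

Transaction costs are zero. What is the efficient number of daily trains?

Bargaining reaches the level where marginal profit last exceeds marginal spark damage.
That holds through level 4 (277 ≥ 232) but not at 5 (181 < 305).

4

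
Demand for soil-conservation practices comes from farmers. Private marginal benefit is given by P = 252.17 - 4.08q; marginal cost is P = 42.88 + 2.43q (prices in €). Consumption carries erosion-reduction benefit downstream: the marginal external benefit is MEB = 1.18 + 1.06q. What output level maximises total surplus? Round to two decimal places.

q* = 38.62

Social marginal benefit = demand + MEB = 253.35 - 3.02q.
Set SMB = MC: 253.35 - 3.02q = 42.88 + 2.43q → q* = 38.6183.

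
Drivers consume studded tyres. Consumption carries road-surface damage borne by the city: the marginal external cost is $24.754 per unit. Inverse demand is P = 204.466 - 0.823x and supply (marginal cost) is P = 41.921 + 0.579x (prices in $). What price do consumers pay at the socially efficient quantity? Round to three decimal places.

Social marginal benefit = demand − MEC = 179.712 - 0.823x.
Set SMB = MC: 179.712 - 0.823x = 41.921 + 0.579x → x* = 98.2817.
Consumer price on the demand curve at x*: 204.466 − 0.823×98.2817 = 123.5802.

P = $123.580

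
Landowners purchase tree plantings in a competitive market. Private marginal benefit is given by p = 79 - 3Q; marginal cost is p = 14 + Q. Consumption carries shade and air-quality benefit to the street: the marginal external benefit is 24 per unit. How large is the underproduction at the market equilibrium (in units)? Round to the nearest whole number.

6 units

Market equilibrium (private): 14 + Q = 79 - 3Q → Q_m = 16.2500.
Social marginal benefit = demand + MEB = 103 - 3Q.
Set SMB = MC: 103 - 3Q = 14 + Q → Q* = 22.2500.
Gap = |16.2500 − 22.2500| = 6.0000.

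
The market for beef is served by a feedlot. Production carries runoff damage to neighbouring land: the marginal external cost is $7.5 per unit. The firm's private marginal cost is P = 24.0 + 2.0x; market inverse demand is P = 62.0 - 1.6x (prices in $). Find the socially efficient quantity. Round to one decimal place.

x* = 8.5

Social marginal cost = private MC + MEC = 31.5 + 2.0x.
Set SMC = demand: 31.5 + 2.0x = 62.0 - 1.6x → x* = 8.4722.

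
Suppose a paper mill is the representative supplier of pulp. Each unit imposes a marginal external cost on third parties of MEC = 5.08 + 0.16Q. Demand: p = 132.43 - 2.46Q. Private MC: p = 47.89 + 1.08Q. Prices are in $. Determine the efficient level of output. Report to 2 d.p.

Q* = 21.48

Social marginal cost = private MC + MEC = 52.97 + 1.24Q.
Set SMC = demand: 52.97 + 1.24Q = 132.43 - 2.46Q → Q* = 21.4757.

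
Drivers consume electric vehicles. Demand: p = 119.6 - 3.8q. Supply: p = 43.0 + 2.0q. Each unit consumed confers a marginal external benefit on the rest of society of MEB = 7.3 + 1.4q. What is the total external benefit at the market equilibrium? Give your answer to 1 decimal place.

218.5

Market equilibrium (private): 43.0 + 2.0q = 119.6 - 3.8q → q_m = 13.2069.
Total external benefit = ∫₀^{q_m} (7.3 + 1.4q) dq = 7.3×13.2069 + ½×1.4×13.2069² = 218.5059.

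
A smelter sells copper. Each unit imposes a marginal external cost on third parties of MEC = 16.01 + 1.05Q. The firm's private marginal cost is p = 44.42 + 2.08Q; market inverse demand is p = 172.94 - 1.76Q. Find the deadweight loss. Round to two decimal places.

Market equilibrium (private): 44.42 + 2.08Q = 172.94 - 1.76Q → Q_m = 33.4688.
Social marginal cost = private MC + MEC = 60.43 + 3.13Q.
Set SMC = demand: 60.43 + 3.13Q = 172.94 - 1.76Q → Q* = 23.0082.
Between Q* and Q_m the wedge SMC − demand runs linearly from 0 to MEC(Q_m), so the loss is a triangle.
DWL = ½ × 10.4606 × 51.1522 = 267.5414.

DWL = 267.54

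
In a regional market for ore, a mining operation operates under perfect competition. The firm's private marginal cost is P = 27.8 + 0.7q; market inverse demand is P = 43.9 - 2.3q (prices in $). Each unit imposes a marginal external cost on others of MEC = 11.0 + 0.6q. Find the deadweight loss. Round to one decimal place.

Market equilibrium (private): 27.8 + 0.7q = 43.9 - 2.3q → q_m = 5.3667.
Social marginal cost = private MC + MEC = 38.8 + 1.3q.
Set SMC = demand: 38.8 + 1.3q = 43.9 - 2.3q → q* = 1.4167.
Between q* and q_m the wedge SMC − demand runs linearly from 0 to MEC(q_m), so the loss is a triangle.
DWL = ½ × 3.9500 × 14.2200 = 28.0845.

DWL = $28.1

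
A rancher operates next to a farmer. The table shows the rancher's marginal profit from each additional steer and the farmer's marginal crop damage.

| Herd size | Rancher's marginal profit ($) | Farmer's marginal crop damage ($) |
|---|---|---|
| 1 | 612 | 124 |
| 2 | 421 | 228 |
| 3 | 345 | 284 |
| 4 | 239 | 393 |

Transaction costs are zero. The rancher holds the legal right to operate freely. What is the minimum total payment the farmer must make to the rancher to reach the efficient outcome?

$239

Left alone the rancher would choose level 4 (marginal profit stays positive).
Efficient level: k* = 3 (marginal profit ≥ marginal crop damage through 3).
The farmer must at least cover the rancher's forgone profit from cutting 4→3: 239 = 239.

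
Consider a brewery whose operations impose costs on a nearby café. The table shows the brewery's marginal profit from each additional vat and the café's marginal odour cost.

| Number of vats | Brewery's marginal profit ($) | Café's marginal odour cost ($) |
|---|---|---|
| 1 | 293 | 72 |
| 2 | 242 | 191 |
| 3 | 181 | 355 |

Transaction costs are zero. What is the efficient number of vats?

Bargaining reaches the level where marginal profit last exceeds marginal odour cost.
That holds through level 2 (242 ≥ 191) but not at 3 (181 < 355).

2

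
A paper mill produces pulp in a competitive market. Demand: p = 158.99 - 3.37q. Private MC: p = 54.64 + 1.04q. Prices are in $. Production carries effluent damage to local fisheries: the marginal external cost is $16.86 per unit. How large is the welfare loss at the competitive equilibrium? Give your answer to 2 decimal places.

DWL = $32.23

Market equilibrium (private): 54.64 + 1.04q = 158.99 - 3.37q → q_m = 23.6621.
Social marginal cost = private MC + MEC = 71.50 + 1.04q.
Set SMC = demand: 71.50 + 1.04q = 158.99 - 3.37q → q* = 19.8390.
The welfare-loss triangle has base |q_m − q*| and height MEC(q_m) (the vertical gap between SMC and demand is zero at q* and MEC at q_m).
DWL = ½ × 3.8231 × 16.8600 = 32.2287.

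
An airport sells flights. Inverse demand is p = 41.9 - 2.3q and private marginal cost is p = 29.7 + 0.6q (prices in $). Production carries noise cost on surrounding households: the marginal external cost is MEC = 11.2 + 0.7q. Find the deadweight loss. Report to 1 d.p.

DWL = $27.8

Market equilibrium (private): 29.7 + 0.6q = 41.9 - 2.3q → q_m = 4.2069.
Social marginal cost = private MC + MEC = 40.9 + 1.3q.
Set SMC = demand: 40.9 + 1.3q = 41.9 - 2.3q → q* = 0.2778.
The loss is the area between SMC and demand from q* to q_m; with linear curves that's a triangle of height MEC(q_m).
DWL = ½ × 3.9291 × 14.1448 = 27.7882.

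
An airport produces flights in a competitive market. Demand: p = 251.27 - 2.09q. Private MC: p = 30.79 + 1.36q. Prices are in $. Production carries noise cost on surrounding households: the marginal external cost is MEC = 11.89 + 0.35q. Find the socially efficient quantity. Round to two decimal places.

Social marginal cost = private MC + MEC = 42.68 + 1.71q.
Set SMC = demand: 42.68 + 1.71q = 251.27 - 2.09q → q* = 54.8921.

q* = 54.89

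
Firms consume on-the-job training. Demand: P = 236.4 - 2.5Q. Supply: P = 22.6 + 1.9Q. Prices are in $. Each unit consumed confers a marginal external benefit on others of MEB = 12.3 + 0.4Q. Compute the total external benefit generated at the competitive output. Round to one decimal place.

$1069.9

Market equilibrium (private): 22.6 + 1.9Q = 236.4 - 2.5Q → Q_m = 48.5909.
Total external benefit = ∫₀^{Q_m} (12.3 + 0.4Q) dQ = 12.3×48.5909 + ½×0.4×48.5909² = 1069.8832.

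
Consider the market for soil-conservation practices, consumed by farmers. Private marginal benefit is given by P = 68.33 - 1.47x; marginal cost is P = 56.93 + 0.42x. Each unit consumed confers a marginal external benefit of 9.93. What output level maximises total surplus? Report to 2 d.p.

Social marginal benefit = demand + MEB = 78.26 - 1.47x.
Set SMB = MC: 78.26 - 1.47x = 56.93 + 0.42x → x* = 11.2857.

x* = 11.29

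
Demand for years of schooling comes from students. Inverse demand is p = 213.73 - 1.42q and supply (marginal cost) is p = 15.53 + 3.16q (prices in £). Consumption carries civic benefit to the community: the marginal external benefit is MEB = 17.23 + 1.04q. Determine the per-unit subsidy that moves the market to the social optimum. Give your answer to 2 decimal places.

subsidy = £80.52 per unit

Social marginal benefit = demand + MEB = 230.96 - 0.38q.
Set SMB = MC: 230.96 - 0.38q = 15.53 + 3.16q → q* = 60.8559.
The Pigouvian subsidy equals MEB at q*: 17.23 + 1.04×60.8559 = 80.5201.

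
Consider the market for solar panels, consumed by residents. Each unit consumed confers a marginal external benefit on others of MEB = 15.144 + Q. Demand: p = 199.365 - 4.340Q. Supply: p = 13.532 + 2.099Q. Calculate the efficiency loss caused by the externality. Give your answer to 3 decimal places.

Market equilibrium (private): 13.532 + 2.099Q = 199.365 - 4.340Q → Q_m = 28.8605.
Social marginal benefit = demand + MEB = 214.509 - 3.340Q.
Set SMB = MC: 214.509 - 3.340Q = 13.532 + 2.099Q → Q* = 36.9511.
Height of the DWL triangle at Q_m is SMB(Q_m) − MC(Q_m) = MEB(Q_m) = 44.0045.
DWL = ½ × 8.0906 × 44.0045 = 178.0114.

DWL = 178.011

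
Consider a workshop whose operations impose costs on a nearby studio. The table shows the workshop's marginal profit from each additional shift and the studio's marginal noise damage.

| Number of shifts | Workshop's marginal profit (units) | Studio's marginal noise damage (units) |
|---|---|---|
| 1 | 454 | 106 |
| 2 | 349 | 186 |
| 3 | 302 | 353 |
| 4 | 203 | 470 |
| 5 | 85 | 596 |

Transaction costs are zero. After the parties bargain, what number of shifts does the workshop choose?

2

Bargaining reaches the level where marginal profit last exceeds marginal noise damage.
That holds through level 2 (349 ≥ 186) but not at 3 (302 < 353).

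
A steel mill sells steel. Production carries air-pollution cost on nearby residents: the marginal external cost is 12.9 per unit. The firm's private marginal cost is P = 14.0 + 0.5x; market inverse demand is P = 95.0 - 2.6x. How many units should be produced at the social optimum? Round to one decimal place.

x* = 22.0

Social marginal cost = private MC + MEC = 26.9 + 0.5x.
Set SMC = demand: 26.9 + 0.5x = 95.0 - 2.6x → x* = 21.9677.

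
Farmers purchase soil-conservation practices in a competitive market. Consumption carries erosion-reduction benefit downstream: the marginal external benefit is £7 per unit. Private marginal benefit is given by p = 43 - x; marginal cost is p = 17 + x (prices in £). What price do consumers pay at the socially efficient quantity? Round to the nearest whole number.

Social marginal benefit = demand + MEB = 50 - x.
Set SMB = MC: 50 - x = 17 + x → x* = 16.5000.
Consumer price on the demand curve at x*: 43 − 1×16.5000 = 26.5000.

P = £27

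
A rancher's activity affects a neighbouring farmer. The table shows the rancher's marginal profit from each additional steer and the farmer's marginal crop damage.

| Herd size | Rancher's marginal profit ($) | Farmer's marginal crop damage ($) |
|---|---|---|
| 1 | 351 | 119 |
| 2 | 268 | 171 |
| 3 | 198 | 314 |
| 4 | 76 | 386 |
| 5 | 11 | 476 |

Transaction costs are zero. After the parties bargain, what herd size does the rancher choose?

Bargaining reaches the level where marginal profit last exceeds marginal crop damage.
That holds through level 2 (268 ≥ 171) but not at 3 (198 < 314).

2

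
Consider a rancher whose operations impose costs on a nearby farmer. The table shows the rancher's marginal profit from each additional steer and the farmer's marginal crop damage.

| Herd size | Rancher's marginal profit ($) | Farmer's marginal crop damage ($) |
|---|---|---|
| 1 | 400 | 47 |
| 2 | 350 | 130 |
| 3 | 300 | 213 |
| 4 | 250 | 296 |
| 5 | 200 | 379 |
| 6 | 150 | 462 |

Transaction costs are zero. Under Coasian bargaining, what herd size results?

3

Bargaining reaches the level where marginal profit last exceeds marginal crop damage.
That holds through level 3 (300 ≥ 213) but not at 4 (250 < 296).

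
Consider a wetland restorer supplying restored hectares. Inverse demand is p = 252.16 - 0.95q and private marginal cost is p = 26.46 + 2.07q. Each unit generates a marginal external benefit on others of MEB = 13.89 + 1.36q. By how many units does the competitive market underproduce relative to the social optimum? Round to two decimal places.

69.60 units

Market equilibrium (private): 26.46 + 2.07q = 252.16 - 0.95q → q_m = 74.7351.
Social marginal cost = private MC − MEB = 12.57 + 0.71q.
Set SMC = demand: 12.57 + 0.71q = 252.16 - 0.95q → q* = 144.3313.
Gap = |74.7351 − 144.3313| = 69.5962.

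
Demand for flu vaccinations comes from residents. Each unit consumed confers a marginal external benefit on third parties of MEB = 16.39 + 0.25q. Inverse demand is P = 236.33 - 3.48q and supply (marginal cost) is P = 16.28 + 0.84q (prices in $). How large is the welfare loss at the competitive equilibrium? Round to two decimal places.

DWL = $104.21

Market equilibrium (private): 16.28 + 0.84q = 236.33 - 3.48q → q_m = 50.9375.
Social marginal benefit = demand + MEB = 252.72 - 3.23q.
Set SMB = MC: 252.72 - 3.23q = 16.28 + 0.84q → q* = 58.0934.
The welfare-loss triangle has base |q_m − q*| and height MEB(q_m) (the vertical gap between SMB and MC is zero at q* and MEB at q_m).
DWL = ½ × 7.1559 × 29.1244 = 104.2056.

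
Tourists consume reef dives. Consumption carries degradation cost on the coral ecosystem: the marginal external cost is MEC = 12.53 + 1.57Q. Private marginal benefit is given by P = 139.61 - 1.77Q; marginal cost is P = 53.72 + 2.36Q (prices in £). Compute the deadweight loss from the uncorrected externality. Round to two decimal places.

DWL = £179.06

Market equilibrium (private): 53.72 + 2.36Q = 139.61 - 1.77Q → Q_m = 20.7966.
Social marginal benefit = demand − MEC = 127.08 - 3.34Q.
Set SMB = MC: 127.08 - 3.34Q = 53.72 + 2.36Q → Q* = 12.8702.
The welfare-loss triangle has base |Q_m − Q*| and height MEC(Q_m) (the vertical gap between SMB and MC is zero at Q* and MEC at Q_m).
DWL = ½ × 7.9264 × 45.1807 = 179.0602.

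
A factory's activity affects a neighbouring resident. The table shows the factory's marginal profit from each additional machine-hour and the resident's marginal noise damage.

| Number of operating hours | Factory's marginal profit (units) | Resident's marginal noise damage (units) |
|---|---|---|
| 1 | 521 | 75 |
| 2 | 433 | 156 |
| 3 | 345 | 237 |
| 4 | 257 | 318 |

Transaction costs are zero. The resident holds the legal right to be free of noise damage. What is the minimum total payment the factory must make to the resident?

468

Efficient level: marginal profit ≥ marginal noise damage through level 3, so k* = 3.
With the resident holding the right, the factory must at least compensate total damage at k*: 75 + 156 + 237 = 468.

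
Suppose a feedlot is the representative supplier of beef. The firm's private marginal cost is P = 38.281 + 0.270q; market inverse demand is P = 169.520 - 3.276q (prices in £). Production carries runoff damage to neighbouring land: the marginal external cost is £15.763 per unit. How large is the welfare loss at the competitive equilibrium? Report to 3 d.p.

Market equilibrium (private): 38.281 + 0.270q = 169.520 - 3.276q → q_m = 37.0104.
Social marginal cost = private MC + MEC = 54.044 + 0.270q.
Set SMC = demand: 54.044 + 0.270q = 169.520 - 3.276q → q* = 32.5651.
The welfare-loss triangle has base |q_m − q*| and height MEC(q_m) (the vertical gap between SMC and demand is zero at q* and MEC at q_m).
DWL = ½ × 4.4453 × 15.7630 = 35.0356.

DWL = £35.036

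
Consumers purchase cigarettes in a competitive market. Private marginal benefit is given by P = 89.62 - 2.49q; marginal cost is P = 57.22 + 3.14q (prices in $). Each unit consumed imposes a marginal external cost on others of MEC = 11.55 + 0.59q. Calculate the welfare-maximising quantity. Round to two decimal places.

q* = 3.35

Social marginal benefit = demand − MEC = 78.07 - 3.08q.
Set SMB = MC: 78.07 - 3.08q = 57.22 + 3.14q → q* = 3.3521.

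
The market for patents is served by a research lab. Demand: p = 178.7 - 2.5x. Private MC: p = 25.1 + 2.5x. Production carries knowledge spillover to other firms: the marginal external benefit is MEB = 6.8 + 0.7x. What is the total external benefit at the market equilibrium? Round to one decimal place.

539.2

Market equilibrium (private): 25.1 + 2.5x = 178.7 - 2.5x → x_m = 30.7200.
Total external benefit = ∫₀^{x_m} (6.8 + 0.7x) dx = 6.8×30.7200 + ½×0.7×30.7200² = 539.1974.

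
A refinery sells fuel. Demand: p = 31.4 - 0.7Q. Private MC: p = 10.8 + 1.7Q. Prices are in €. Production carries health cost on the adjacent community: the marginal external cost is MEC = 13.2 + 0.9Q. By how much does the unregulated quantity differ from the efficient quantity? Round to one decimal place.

Market equilibrium (private): 10.8 + 1.7Q = 31.4 - 0.7Q → Q_m = 8.5833.
Social marginal cost = private MC + MEC = 24.0 + 2.6Q.
Set SMC = demand: 24.0 + 2.6Q = 31.4 - 0.7Q → Q* = 2.2424.
Gap = |8.5833 − 2.2424| = 6.3409.

6.3 units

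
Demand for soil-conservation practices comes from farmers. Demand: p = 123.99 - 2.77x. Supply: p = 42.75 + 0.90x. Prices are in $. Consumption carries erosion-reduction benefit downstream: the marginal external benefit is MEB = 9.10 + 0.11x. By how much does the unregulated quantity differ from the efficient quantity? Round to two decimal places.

Market equilibrium (private): 42.75 + 0.90x = 123.99 - 2.77x → x_m = 22.1362.
Social marginal benefit = demand + MEB = 133.09 - 2.66x.
Set SMB = MC: 133.09 - 2.66x = 42.75 + 0.90x → x* = 25.3764.
Gap = |22.1362 − 25.3764| = 3.2402.

3.24 units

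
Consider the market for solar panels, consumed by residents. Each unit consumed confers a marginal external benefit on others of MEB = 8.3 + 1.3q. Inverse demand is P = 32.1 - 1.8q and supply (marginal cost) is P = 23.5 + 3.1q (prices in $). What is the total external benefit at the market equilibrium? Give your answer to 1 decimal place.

Market equilibrium (private): 23.5 + 3.1q = 32.1 - 1.8q → q_m = 1.7551.
Total external benefit = ∫₀^{q_m} (8.3 + 1.3q) dq = 8.3×1.7551 + ½×1.3×1.7551² = 16.5696.

$16.6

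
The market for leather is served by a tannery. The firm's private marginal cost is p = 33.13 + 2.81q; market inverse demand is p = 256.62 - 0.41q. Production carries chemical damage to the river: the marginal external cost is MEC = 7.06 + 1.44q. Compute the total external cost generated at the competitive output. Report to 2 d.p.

3958.47

Market equilibrium (private): 33.13 + 2.81q = 256.62 - 0.41q → q_m = 69.4068.
Total external cost = ∫₀^{q_m} (7.06 + 1.44q) dq = 7.06×69.4068 + ½×1.44×69.4068² = 3958.4708.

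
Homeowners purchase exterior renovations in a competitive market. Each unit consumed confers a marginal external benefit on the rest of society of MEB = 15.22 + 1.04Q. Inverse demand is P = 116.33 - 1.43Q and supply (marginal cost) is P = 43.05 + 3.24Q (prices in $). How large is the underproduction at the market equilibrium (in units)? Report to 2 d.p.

Market equilibrium (private): 43.05 + 3.24Q = 116.33 - 1.43Q → Q_m = 15.6916.
Social marginal benefit = demand + MEB = 131.55 - 0.39Q.
Set SMB = MC: 131.55 - 0.39Q = 43.05 + 3.24Q → Q* = 24.3802.
Gap = |15.6916 − 24.3802| = 8.6886.

8.69 units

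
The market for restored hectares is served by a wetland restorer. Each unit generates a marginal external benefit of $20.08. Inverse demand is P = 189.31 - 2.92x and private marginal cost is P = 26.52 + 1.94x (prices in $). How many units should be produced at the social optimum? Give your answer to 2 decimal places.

x* = 37.63

Social marginal cost = private MC − MEB = 6.44 + 1.94x.
Set SMC = demand: 6.44 + 1.94x = 189.31 - 2.92x → x* = 37.6276.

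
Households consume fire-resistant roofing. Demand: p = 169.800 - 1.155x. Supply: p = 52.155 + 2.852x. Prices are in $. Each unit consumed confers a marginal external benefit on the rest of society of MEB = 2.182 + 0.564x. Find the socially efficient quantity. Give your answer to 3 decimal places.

x* = 34.803

Social marginal benefit = demand + MEB = 171.982 - 0.591x.
Set SMB = MC: 171.982 - 0.591x = 52.155 + 2.852x → x* = 34.8031.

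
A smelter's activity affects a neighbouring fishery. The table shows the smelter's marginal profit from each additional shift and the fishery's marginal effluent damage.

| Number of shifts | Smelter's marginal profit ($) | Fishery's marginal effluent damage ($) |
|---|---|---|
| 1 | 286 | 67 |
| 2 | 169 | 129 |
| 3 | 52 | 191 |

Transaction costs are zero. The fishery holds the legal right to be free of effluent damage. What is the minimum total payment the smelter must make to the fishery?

Efficient level: marginal profit ≥ marginal effluent damage through level 2, so k* = 2.
With the fishery holding the right, the smelter must at least compensate total damage at k*: 67 + 129 = 196.

$196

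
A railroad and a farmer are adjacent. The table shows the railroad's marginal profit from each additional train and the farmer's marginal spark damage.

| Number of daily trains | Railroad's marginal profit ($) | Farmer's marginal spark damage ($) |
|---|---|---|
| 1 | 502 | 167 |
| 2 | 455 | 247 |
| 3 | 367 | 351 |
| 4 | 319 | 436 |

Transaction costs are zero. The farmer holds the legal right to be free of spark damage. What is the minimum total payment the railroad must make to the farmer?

Efficient level: marginal profit ≥ marginal spark damage through level 3, so k* = 3.
With the farmer holding the right, the railroad must at least compensate total damage at k*: 167 + 247 + 351 = 765.

$765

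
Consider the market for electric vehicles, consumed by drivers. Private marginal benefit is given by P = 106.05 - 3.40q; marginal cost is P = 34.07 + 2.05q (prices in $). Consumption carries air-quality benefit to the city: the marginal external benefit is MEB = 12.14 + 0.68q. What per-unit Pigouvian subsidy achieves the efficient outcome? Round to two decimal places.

subsidy = $24.13 per unit

Social marginal benefit = demand + MEB = 118.19 - 2.72q.
Set SMB = MC: 118.19 - 2.72q = 34.07 + 2.05q → q* = 17.6352.
The Pigouvian subsidy equals MEB at q*: 12.14 + 0.68×17.6352 = 24.1319.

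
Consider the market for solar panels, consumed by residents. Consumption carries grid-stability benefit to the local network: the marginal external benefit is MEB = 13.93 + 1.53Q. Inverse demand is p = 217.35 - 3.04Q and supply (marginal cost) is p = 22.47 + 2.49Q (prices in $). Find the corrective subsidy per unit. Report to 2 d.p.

Social marginal benefit = demand + MEB = 231.28 - 1.51Q.
Set SMB = MC: 231.28 - 1.51Q = 22.47 + 2.49Q → Q* = 52.2025.
The Pigouvian subsidy equals MEB at Q*: 13.93 + 1.53×52.2025 = 93.7998.

subsidy = $93.80 per unit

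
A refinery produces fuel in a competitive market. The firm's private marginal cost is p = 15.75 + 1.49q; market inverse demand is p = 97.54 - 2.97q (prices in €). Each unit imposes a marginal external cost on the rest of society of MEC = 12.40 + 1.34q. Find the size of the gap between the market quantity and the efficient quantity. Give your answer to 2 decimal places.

Market equilibrium (private): 15.75 + 1.49q = 97.54 - 2.97q → q_m = 18.3386.
Social marginal cost = private MC + MEC = 28.15 + 2.83q.
Set SMC = demand: 28.15 + 2.83q = 97.54 - 2.97q → q* = 11.9638.
Gap = |18.3386 − 11.9638| = 6.3748.

6.37 units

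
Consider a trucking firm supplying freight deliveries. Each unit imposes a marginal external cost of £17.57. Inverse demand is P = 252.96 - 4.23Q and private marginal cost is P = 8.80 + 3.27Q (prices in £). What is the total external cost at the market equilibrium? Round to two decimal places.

Market equilibrium (private): 8.80 + 3.27Q = 252.96 - 4.23Q → Q_m = 32.5547.
Total external cost = MEC × Q_m = 17.57 × 32.5547 = 571.9861.

£571.99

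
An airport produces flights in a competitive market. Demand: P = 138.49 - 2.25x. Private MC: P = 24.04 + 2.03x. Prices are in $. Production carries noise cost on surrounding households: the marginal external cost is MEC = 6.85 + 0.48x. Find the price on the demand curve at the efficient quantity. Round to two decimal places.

P = $87.63

Social marginal cost = private MC + MEC = 30.89 + 2.51x.
Set SMC = demand: 30.89 + 2.51x = 138.49 - 2.25x → x* = 22.6050.
Consumer price on the demand curve at x*: 138.49 − 2.25×22.6050 = 87.6288.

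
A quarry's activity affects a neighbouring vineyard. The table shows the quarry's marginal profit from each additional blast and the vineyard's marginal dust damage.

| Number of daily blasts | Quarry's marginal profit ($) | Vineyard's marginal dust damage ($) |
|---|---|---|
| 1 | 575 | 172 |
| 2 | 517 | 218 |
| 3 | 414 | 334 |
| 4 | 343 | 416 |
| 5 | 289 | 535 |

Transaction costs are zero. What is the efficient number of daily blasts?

Bargaining reaches the level where marginal profit last exceeds marginal dust damage.
That holds through level 3 (414 ≥ 334) but not at 4 (343 < 416).

3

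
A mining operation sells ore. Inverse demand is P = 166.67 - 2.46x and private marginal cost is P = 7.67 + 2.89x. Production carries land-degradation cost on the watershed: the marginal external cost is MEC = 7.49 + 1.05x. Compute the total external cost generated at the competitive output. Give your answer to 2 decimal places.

Market equilibrium (private): 7.67 + 2.89x = 166.67 - 2.46x → x_m = 29.7196.
Total external cost = ∫₀^{x_m} (7.49 + 1.05x) dx = 7.49×29.7196 + ½×1.05×29.7196² = 686.3085.

686.31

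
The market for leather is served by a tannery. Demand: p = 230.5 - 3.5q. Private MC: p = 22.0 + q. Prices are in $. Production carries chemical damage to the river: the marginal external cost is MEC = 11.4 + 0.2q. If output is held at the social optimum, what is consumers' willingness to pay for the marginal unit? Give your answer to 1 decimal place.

P = $83.7

Social marginal cost = private MC + MEC = 33.4 + 1.2q.
Set SMC = demand: 33.4 + 1.2q = 230.5 - 3.5q → q* = 41.9362.
Consumer price on the demand curve at q*: 230.5 − 3.5×41.9362 = 83.7233.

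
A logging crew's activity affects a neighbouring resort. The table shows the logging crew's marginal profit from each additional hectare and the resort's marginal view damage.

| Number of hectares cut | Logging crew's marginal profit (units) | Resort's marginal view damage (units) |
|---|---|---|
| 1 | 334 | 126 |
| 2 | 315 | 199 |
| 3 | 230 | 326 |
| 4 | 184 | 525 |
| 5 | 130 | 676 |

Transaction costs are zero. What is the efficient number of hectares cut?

2

Bargaining reaches the level where marginal profit last exceeds marginal view damage.
That holds through level 2 (315 ≥ 199) but not at 3 (230 < 326).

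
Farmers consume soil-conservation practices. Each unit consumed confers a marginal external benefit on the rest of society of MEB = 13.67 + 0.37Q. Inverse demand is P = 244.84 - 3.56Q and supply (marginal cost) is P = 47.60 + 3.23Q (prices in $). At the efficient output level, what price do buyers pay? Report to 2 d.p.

P = $127.89

Social marginal benefit = demand + MEB = 258.51 - 3.19Q.
Set SMB = MC: 258.51 - 3.19Q = 47.60 + 3.23Q → Q* = 32.8520.
Consumer price on the demand curve at Q*: 244.84 − 3.56×32.8520 = 127.8869.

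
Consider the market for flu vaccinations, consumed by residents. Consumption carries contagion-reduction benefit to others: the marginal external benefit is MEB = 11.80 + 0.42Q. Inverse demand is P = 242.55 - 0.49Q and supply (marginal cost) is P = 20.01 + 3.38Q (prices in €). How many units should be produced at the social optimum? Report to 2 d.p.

Social marginal benefit = demand + MEB = 254.35 - 0.07Q.
Set SMB = MC: 254.35 - 0.07Q = 20.01 + 3.38Q → Q* = 67.9246.

Q* = 67.92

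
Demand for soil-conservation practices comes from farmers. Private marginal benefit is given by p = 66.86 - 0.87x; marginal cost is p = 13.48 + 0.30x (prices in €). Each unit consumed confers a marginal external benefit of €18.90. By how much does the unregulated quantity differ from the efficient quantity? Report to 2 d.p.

16.15 units

Market equilibrium (private): 13.48 + 0.30x = 66.86 - 0.87x → x_m = 45.6239.
Social marginal benefit = demand + MEB = 85.76 - 0.87x.
Set SMB = MC: 85.76 - 0.87x = 13.48 + 0.30x → x* = 61.7778.
Gap = |45.6239 − 61.7778| = 16.1539.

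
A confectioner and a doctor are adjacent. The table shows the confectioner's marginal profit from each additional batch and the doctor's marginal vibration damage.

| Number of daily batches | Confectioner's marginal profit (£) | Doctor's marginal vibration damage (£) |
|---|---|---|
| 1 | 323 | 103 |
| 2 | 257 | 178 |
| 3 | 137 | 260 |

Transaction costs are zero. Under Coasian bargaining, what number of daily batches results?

Bargaining reaches the level where marginal profit last exceeds marginal vibration damage.
That holds through level 2 (257 ≥ 178) but not at 3 (137 < 260).

2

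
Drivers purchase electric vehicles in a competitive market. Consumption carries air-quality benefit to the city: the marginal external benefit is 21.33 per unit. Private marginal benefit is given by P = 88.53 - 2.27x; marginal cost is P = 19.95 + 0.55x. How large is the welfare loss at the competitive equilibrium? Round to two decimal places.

DWL = 80.67

Market equilibrium (private): 19.95 + 0.55x = 88.53 - 2.27x → x_m = 24.3191.
Social marginal benefit = demand + MEB = 109.86 - 2.27x.
Set SMB = MC: 109.86 - 2.27x = 19.95 + 0.55x → x* = 31.8830.
The loss is the area between SMB and MC from x* to x_m; with linear curves that's a triangle of height MEB(x_m).
DWL = ½ × 7.5639 × 21.3300 = 80.6690.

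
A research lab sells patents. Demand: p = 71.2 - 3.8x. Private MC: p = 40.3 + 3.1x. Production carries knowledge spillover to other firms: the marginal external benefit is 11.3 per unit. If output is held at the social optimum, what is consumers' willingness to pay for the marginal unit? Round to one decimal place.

Social marginal cost = private MC − MEB = 29.0 + 3.1x.
Set SMC = demand: 29.0 + 3.1x = 71.2 - 3.8x → x* = 6.1159.
Consumer price on the demand curve at x*: 71.2 − 3.8×6.1159 = 47.9596.

P = 48.0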